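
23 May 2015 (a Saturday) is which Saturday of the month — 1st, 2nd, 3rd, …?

4th

Day 23 falls in week ⌈23/7⌉ of the month.
Days 1–7 hold the 1st Saturday, 8–14 the 2nd, 15–21 the 3rd, 22–28 the 4th, 29–31 the 5th.
23 is in the range for the 4th.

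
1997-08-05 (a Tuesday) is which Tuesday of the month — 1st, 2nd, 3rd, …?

Day 5 falls in week ⌈5/7⌉ of the month.
Days 1–7 hold the 1st Tuesday, 8–14 the 2nd, 15–21 the 3rd, 22–28 the 4th, 29–31 the 5th.
5 is in the range for the 1st.

1st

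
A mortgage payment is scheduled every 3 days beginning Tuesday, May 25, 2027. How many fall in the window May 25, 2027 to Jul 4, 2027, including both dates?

Occurrences land 3·i days after May 25, 2027 for i = 0, 1, 2, …
The window opens on the start date, so the first occurrence inside is #1 on May 25, 2027.
Jul 4, 2027 is 40 days after the start; 40 ÷ 3 = 13 remainder 1. Last occurrence in the window: #14 on Jul 3, 2027.
Occurrences #1 through #14: 14 in total.

14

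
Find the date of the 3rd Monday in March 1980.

17 March 1980

The first Monday of March 1980 is March 3.
The 3rd Monday is 2 weeks later: 3 + 14 = 17.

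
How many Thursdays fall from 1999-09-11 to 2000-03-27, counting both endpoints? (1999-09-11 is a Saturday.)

1999-09-11 is a Saturday; the first Thursday on or after it is 1999-09-16 (5 days later).
From 1999-09-16 to 2000-03-27: 14 + 31 + 30 + 31 + 31 + 29 + 27 = 193 days (rest of September, October, November, December, January, February, March).
193 ÷ 7 = 27 full weeks with remainder 4, so 27 more Thursdays after the first → 28.

28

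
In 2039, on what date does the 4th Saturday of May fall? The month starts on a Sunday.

2039-05-28

May 2039 begins on a Sunday, so the first Saturday is May 7 (6 days later).
The 4th Saturday is 3 weeks later: 7 + 21 = 28.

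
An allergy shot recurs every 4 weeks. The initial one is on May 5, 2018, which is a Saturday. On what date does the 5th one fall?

Aug 25, 2018

The 5th occurrence is 4 intervals after the first: 4 × 28 = 112 days after May 5, 2018.
May has 31 days — 26 days to the end of May leaves 86.
Jun has 30 days (56 left).
Jul has 31 days (25 left).
25 days into Aug → Aug 25, 2018.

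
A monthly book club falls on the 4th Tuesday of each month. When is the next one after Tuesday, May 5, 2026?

May 26, 2026

May 2026 starts on a Friday; its first Tuesday is the 5th, so the 4th Tuesday is the 26th — May 26, 2026.
May 26, 2026 is after May 5, 2026, so that is the next one.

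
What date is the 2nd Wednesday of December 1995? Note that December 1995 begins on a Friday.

December 1995 begins on a Friday, so the first Wednesday is December 6 (5 days later).
The 2nd Wednesday is 1 weeks later: 6 + 7 = 13.

December 13, 1995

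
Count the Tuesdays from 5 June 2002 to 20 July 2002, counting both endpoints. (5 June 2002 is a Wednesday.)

5 June 2002 is a Wednesday; the first Tuesday on or after it is 11 June 2002 (6 days later).
From 11 June 2002 to 20 July 2002: 19 + 20 = 39 days (rest of June, July).
39 ÷ 7 = 5 full weeks with remainder 4, so 5 more Tuesdays after the first → 6.

6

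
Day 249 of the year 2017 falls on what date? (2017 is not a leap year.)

6 September 2017

January has 31 days (249 − 31 = 218 remain).
February has 28 days (218 − 28 = 190 remain).
March has 31 days (190 − 31 = 159 remain).
April has 30 days (159 − 30 = 129 remain).
May has 31 days (129 − 31 = 98 remain).
June has 30 days (98 − 30 = 68 remain).
July has 31 days (68 − 31 = 37 remain).
August has 31 days (37 − 31 = 6 remain).
6 into September → September 6.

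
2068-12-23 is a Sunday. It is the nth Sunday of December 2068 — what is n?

4th

Day 23 falls in week ⌈23/7⌉ of the month.
Days 1–7 hold the 1st Sunday, 8–14 the 2nd, 15–21 the 3rd, 22–28 the 4th, 29–31 the 5th.
23 is in the range for the 4th.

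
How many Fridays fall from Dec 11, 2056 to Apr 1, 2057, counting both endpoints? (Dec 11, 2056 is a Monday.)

16

Dec 11, 2056 is a Monday; the first Friday on or after it is Dec 15, 2056 (4 days later).
From Dec 15, 2056 to Apr 1, 2057: 16 + 31 + 28 + 31 + 1 = 107 days (rest of Dec, Jan, Feb, Mar, Apr).
107 ÷ 7 = 15 full weeks with remainder 2, so 15 more Fridays after the first → 16.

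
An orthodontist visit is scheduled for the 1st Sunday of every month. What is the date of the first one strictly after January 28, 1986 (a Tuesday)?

January 1986 starts on a Wednesday, so its 1st Sunday is January 5, 1986 (4 days in).
That is not after January 28, 1986, so look at February 1986.
February 1986 starts on a Saturday, so its 1st Sunday is February 2, 1986 (1 day in).

February 2, 1986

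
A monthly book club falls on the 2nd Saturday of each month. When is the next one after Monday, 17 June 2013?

13 July 2013

June 2013 starts on a Saturday; its first Saturday is the 1st, so the 2nd Saturday is the 8th — 8 June 2013.
That is not after 17 June 2013, so look at July 2013.
July 2013 starts on a Monday; its first Saturday is the 6th, so the 2nd Saturday is the 13th — 13 July 2013.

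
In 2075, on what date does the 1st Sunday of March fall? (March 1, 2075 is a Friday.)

2075-03-03

March 2075 begins on a Friday, so the first Sunday is March 3 (2 days later).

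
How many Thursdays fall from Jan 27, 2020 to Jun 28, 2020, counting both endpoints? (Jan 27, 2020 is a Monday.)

22

Jan 27, 2020 is a Monday; the first Thursday on or after it is Jan 30, 2020 (3 days later).
From Jan 30, 2020 to Jun 28, 2020: 1 + 29 + 31 + 30 + 31 + 28 = 150 days (rest of Jan, Feb, Mar, Apr, May, Jun).
150 ÷ 7 = 21 full weeks with remainder 3, so 21 more Thursdays after the first → 22.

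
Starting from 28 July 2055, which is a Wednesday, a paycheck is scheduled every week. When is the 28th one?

2 February 2056

The 28th occurrence is 27 intervals after the first: 27 × 7 = 189 days after 28 July 2055.
July has 31 days — 3 days to the end of July leaves 186.
August has 31 days (155 left).
September has 30 days (125 left).
October has 31 days (94 left).
November has 30 days (64 left).
December has 31 days (33 left).
January has 31 days (2 left).
2 days into February → 2 February 2056.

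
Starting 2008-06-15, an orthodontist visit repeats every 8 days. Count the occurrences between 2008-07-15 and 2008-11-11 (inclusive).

15

Occurrences land 8·i days after 2008-06-15 for i = 0, 1, 2, …
2008-07-15 is 30 days after the start; 30 ÷ 8 = 3 remainder 6; since the remainder is 6, round up to i = 4. First occurrence in the window: #5 on 2008-07-17 (4×8 = 32 days in).
2008-11-11 is 149 days after the start; 149 ÷ 8 = 18 remainder 5. Last occurrence in the window: #19 on 2008-11-06.
Occurrences #5 through #19: 15 in total.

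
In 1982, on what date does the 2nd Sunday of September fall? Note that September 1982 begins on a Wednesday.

September 1982 begins on a Wednesday, so the first Sunday is September 5 (4 days later).
The 2nd Sunday is 1 weeks later: 5 + 7 = 12.

September 12, 1982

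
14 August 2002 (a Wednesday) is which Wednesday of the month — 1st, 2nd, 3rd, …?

2nd

Day 14 falls in week ⌈14/7⌉ of the month.
Days 1–7 hold the 1st Wednesday, 8–14 the 2nd, 15–21 the 3rd, 22–28 the 4th, 29–31 the 5th.
14 is in the range for the 2nd.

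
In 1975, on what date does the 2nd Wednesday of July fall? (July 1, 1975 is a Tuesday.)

1975-07-09

July 1975 begins on a Tuesday, so the first Wednesday is July 2 (1 day later).
The 2nd Wednesday is 1 weeks later: 2 + 7 = 9.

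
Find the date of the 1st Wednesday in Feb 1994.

Feb 2, 1994

Feb 1994 begins on a Tuesday, so the first Wednesday is Feb 2 (1 day later).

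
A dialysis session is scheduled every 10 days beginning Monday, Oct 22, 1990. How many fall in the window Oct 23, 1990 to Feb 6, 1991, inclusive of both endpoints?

10

Occurrences land 10·i days after Oct 22, 1990 for i = 0, 1, 2, …
Oct 23, 1990 is 1 day after the start; 1 ÷ 10 = 0 remainder 1; since the remainder is 1, round up to i = 1. First occurrence in the window: #2 on Nov 1, 1990 (1×10 = 10 days in).
Feb 6, 1991 is 107 days after the start; 107 ÷ 10 = 10 remainder 7. Last occurrence in the window: #11 on Jan 30, 1991.
Occurrences #2 through #11: 10 in total.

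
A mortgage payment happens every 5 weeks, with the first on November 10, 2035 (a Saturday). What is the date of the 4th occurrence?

The 4th occurrence is 3 intervals after the first: 3 × 35 = 105 days after November 10, 2035.
November has 30 days — 20 days to the end of November leaves 85.
December has 31 days (54 left).
January has 31 days (23 left).
23 days into February → February 23, 2036.

February 23, 2036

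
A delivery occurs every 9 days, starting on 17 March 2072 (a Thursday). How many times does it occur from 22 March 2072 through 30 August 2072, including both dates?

Occurrences land 9·i days after 17 March 2072 for i = 0, 1, 2, …
22 March 2072 is 5 days after the start; 5 ÷ 9 = 0 remainder 5; since the remainder is 5, round up to i = 1. First occurrence in the window: #2 on 26 March 2072 (1×9 = 9 days in).
30 August 2072 is 166 days after the start; 166 ÷ 9 = 18 remainder 4. Last occurrence in the window: #19 on 26 August 2072.
Occurrences #2 through #19: 18 in total.

18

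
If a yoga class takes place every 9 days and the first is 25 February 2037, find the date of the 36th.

6 January 2038

The 36th occurrence is 35 intervals after the first: 35 × 9 = 315 days after 25 February 2037.
February has 28 days — 3 days to the end of February leaves 312.
March has 31 days (281 left).
April has 30 days (251 left).
May has 31 days (220 left).
June has 30 days (190 left).
July has 31 days (159 left).
August has 31 days (128 left).
September has 30 days (98 left).
October has 31 days (67 left).
November has 30 days (37 left).
December has 31 days (6 left).
6 days into January → 6 January 2038.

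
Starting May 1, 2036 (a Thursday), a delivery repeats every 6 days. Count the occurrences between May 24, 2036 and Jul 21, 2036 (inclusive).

10

Occurrences land 6·i days after May 1, 2036 for i = 0, 1, 2, …
May 24, 2036 is 23 days after the start; 23 ÷ 6 = 3 remainder 5; since the remainder is 5, round up to i = 4. First occurrence in the window: #5 on May 25, 2036 (4×6 = 24 days in).
Jul 21, 2036 is 81 days after the start; 81 ÷ 6 = 13 remainder 3. Last occurrence in the window: #14 on Jul 18, 2036.
Occurrences #5 through #14: 10 in total.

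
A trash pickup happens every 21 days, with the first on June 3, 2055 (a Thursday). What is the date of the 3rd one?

July 15, 2055

The 3rd occurrence is 2 intervals after the first: 2 × 21 = 42 days after June 3, 2055.
June has 30 days — 27 days to the end of June leaves 15.
15 days into July → July 15, 2055.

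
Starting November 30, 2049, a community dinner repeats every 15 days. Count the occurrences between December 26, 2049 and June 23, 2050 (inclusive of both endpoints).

12

Occurrences land 15·i days after November 30, 2049 for i = 0, 1, 2, …
December 26, 2049 is 26 days after the start; 26 ÷ 15 = 1 remainder 11; since the remainder is 11, round up to i = 2. First occurrence in the window: #3 on December 30, 2049 (2×15 = 30 days in).
June 23, 2050 is 205 days after the start; 205 ÷ 15 = 13 remainder 10. Last occurrence in the window: #14 on June 13, 2050.
Occurrences #3 through #14: 12 in total.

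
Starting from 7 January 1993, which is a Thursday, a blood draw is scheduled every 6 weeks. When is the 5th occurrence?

24 June 1993

The 5th occurrence is 4 intervals after the first: 4 × 42 = 168 days after 7 January 1993.
January has 31 days — 24 days to the end of January leaves 144.
February has 28 days (116 left).
March has 31 days (85 left).
April has 30 days (55 left).
May has 31 days (24 left).
24 days into June → 24 June 1993.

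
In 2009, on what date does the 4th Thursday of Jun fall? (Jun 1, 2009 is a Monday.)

Jun 2009 begins on a Monday, so the first Thursday is Jun 4 (3 days later).
The 4th Thursday is 3 weeks later: 4 + 21 = 25.

Jun 25, 2009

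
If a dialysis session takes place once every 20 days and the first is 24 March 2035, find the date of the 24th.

26 June 2036

The 24th occurrence is 23 intervals after the first: 23 × 20 = 460 days after 24 March 2035.
March has 31 days — 7 days to the end of March leaves 453.
From end of March to end of 2035 is 275 days (178 left).
January has 31 days (147 left).
February has 29 days (118 left).
March has 31 days (87 left).
April has 30 days (57 left).
May has 31 days (26 left).
26 days into June → 26 June 2036.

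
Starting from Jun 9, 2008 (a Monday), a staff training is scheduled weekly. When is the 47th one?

Apr 27, 2009

The 47th occurrence is 46 intervals after the first: 46 × 7 = 322 days after Jun 9, 2008.
Jun has 30 days — 21 days to the end of Jun leaves 301.
Jul has 31 days (270 left).
Aug has 31 days (239 left).
Sep has 30 days (209 left).
Oct has 31 days (178 left).
Nov has 30 days (148 left).
Dec has 31 days (117 left).
Jan has 31 days (86 left).
Feb has 28 days (58 left).
Mar has 31 days (27 left).
27 days into Apr → Apr 27, 2009.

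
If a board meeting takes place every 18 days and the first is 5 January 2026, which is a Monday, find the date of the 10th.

16 June 2026

The 10th occurrence is 9 intervals after the first: 9 × 18 = 162 days after 5 January 2026.
January has 31 days — 26 days to the end of January leaves 136.
February has 28 days (108 left).
March has 31 days (77 left).
April has 30 days (47 left).
May has 31 days (16 left).
16 days into June → 16 June 2026.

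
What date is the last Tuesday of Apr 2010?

The first Tuesday of Apr 2010 is Apr 6.
Apr 2010 has 30 days. Adding weeks: 6, 13, 20, 27 — the last one ≤ 30 is the 27th.

Apr 27, 2010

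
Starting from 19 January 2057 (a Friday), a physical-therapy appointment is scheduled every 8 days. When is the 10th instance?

The 10th occurrence is 9 intervals after the first: 9 × 8 = 72 days after 19 January 2057.
January has 31 days — 12 days to the end of January leaves 60.
February has 28 days (32 left).
March has 31 days (1 left).
1 day into April → 1 April 2057.

1 April 2057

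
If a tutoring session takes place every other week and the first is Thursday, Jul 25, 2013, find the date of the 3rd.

The 3rd occurrence is 2 intervals after the first: 2 × 14 = 28 days after Jul 25, 2013.
Jul has 31 days — 6 days to the end of Jul leaves 22.
22 days into Aug → Aug 22, 2013.

Aug 22, 2013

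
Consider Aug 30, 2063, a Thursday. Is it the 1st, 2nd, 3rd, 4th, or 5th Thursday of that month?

5th

Day 30 falls in week ⌈30/7⌉ of the month.
Days 1–7 hold the 1st Thursday, 8–14 the 2nd, 15–21 the 3rd, 22–28 the 4th, 29–31 the 5th.
30 is in the range for the 5th.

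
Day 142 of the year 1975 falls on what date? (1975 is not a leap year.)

May 22, 1975

Jan has 31 days (142 − 31 = 111 remain).
Feb has 28 days (111 − 28 = 83 remain).
Mar has 31 days (83 − 31 = 52 remain).
Apr has 30 days (52 − 30 = 22 remain).
22 into May → May 22.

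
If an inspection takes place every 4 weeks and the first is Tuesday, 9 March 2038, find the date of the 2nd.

The 2nd occurrence is 1 interval after the first: 1 × 28 = 28 days after 9 March 2038.
March has 31 days — 22 days to the end of March leaves 6.
6 days into April → 6 April 2038.

6 April 2038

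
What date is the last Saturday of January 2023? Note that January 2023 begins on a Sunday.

28 January 2023

January 2023 begins on a Sunday, so the first Saturday is January 7 (6 days later).
January 2023 has 31 days. Adding weeks: 7, 14, 21, 28 — the last one ≤ 31 is the 28th.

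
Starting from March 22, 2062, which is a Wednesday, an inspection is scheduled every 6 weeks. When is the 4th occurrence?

The 4th occurrence is 3 intervals after the first: 3 × 42 = 126 days after March 22, 2062.
March has 31 days — 9 days to the end of March leaves 117.
April has 30 days (87 left).
May has 31 days (56 left).
June has 30 days (26 left).
26 days into July → July 26, 2062.

July 26, 2062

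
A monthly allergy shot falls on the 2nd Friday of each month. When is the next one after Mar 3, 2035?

Mar 9, 2035

Mar 2035 starts on a Thursday; its first Friday is the 2nd, so the 2nd Friday is the 9th — Mar 9, 2035.
Mar 9, 2035 is after Mar 3, 2035, so that is the next one.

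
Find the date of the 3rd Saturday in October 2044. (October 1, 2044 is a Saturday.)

October 2044 begins on a Saturday, so the first Saturday is October 1.
The 3rd Saturday is 2 weeks later: 1 + 14 = 15.

October 15, 2044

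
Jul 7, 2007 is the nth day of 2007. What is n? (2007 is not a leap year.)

Days in months before Jul: 31 + 28 + 31 + 30 + 31 + 30 = 181.
Plus 7 days into Jul → day 188.

188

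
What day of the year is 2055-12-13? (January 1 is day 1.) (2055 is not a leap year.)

347

Days in months before December: 31 + 28 + 31 + 30 + 31 + 30 + 31 + 31 + 30 + 31 + 30 = 334.
Plus 13 days into December → day 347.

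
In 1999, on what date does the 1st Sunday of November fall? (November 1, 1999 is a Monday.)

1999-11-07

November 1999 begins on a Monday, so the first Sunday is November 7 (6 days later).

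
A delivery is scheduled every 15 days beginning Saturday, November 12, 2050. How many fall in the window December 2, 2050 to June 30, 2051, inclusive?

Occurrences land 15·i days after November 12, 2050 for i = 0, 1, 2, …
December 2, 2050 is 20 days after the start; 20 ÷ 15 = 1 remainder 5; since the remainder is 5, round up to i = 2. First occurrence in the window: #3 on December 12, 2050 (2×15 = 30 days in).
June 30, 2051 is 230 days after the start; 230 ÷ 15 = 15 remainder 5. Last occurrence in the window: #16 on June 25, 2051.
Occurrences #3 through #16: 14 in total.

14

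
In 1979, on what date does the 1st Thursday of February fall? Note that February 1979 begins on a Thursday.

February 1, 1979

February 1979 begins on a Thursday, so the first Thursday is February 1.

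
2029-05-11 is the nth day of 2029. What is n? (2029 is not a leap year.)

131

Days in months before May: 31 + 28 + 31 + 30 = 120.
Plus 11 days into May → day 131.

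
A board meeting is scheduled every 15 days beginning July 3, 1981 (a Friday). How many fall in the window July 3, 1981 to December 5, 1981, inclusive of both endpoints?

Occurrences land 15·i days after July 3, 1981 for i = 0, 1, 2, …
The window opens on the start date, so the first occurrence inside is #1 on July 3, 1981.
December 5, 1981 is 155 days after the start; 155 ÷ 15 = 10 remainder 5. Last occurrence in the window: #11 on November 30, 1981.
Occurrences #1 through #11: 11 in total.

11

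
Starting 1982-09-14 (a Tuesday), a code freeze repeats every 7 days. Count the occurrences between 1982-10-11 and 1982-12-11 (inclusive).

Occurrences land 7·i days after 1982-09-14 for i = 0, 1, 2, …
1982-10-11 is 27 days after the start; 27 ÷ 7 = 3 remainder 6; since the remainder is 6, round up to i = 4. First occurrence in the window: #5 on 1982-10-12 (4×7 = 28 days in).
1982-12-11 is 88 days after the start; 88 ÷ 7 = 12 remainder 4. Last occurrence in the window: #13 on 1982-12-07.
Occurrences #5 through #13: 9 in total.

9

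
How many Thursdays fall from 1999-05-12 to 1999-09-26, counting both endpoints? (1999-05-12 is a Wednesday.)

20

1999-05-12 is a Wednesday; the first Thursday on or after it is 1999-05-13 (1 day later).
From 1999-05-13 to 1999-09-26: 18 + 30 + 31 + 31 + 26 = 136 days (rest of May, June, July, August, September).
136 ÷ 7 = 19 full weeks with remainder 3, so 19 more Thursdays after the first → 20.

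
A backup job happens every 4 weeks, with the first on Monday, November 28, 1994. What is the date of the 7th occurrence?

The 7th occurrence is 6 intervals after the first: 6 × 28 = 168 days after November 28, 1994.
November has 30 days — 2 days to the end of November leaves 166.
December has 31 days (135 left).
January has 31 days (104 left).
February has 28 days (76 left).
March has 31 days (45 left).
April has 30 days (15 left).
15 days into May → May 15, 1995.

May 15, 1995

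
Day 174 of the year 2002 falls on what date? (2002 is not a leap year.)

23 June 2002

January has 31 days (174 − 31 = 143 remain).
February has 28 days (143 − 28 = 115 remain).
March has 31 days (115 − 31 = 84 remain).
April has 30 days (84 − 30 = 54 remain).
May has 31 days (54 − 31 = 23 remain).
23 into June → June 23.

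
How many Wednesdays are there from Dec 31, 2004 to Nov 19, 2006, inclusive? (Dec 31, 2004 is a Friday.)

Dec 31, 2004 is a Friday; the first Wednesday on or after it is Jan 5, 2005 (5 days later).
From Jan 5, 2005 to Nov 19, 2006: 360 + 323 = 683 days (rest of 2005, to Nov 19, 2006 in 2006).
683 ÷ 7 = 97 full weeks with remainder 4, so 97 more Wednesdays after the first → 98.

98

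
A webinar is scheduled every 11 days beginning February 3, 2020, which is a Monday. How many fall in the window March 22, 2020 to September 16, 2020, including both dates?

16

Occurrences land 11·i days after February 3, 2020 for i = 0, 1, 2, …
March 22, 2020 is 48 days after the start; 48 ÷ 11 = 4 remainder 4; since the remainder is 4, round up to i = 5. First occurrence in the window: #6 on March 29, 2020 (5×11 = 55 days in).
September 16, 2020 is 226 days after the start; 226 ÷ 11 = 20 remainder 6. Last occurrence in the window: #21 on September 10, 2020.
Occurrences #6 through #21: 16 in total.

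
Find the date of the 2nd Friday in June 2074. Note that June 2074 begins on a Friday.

June 2074 begins on a Friday, so the first Friday is June 1.
The 2nd Friday is 1 weeks later: 1 + 7 = 8.

2074-06-08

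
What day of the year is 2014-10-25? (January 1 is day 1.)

298

Days in months before October: 31 + 28 + 31 + 30 + 31 + 30 + 31 + 31 + 30 = 273.
Plus 25 days into October → day 298.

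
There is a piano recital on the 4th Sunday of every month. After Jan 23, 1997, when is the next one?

Jan 1997 starts on a Wednesday; its first Sunday is the 5th, so the 4th Sunday is the 26th — Jan 26, 1997.
Jan 26, 1997 is after Jan 23, 1997, so that is the next one.

Jan 26, 1997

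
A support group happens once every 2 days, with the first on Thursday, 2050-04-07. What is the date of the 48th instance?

The 48th occurrence is 47 intervals after the first: 47 × 2 = 94 days after 2050-04-07.
April has 30 days — 23 days to the end of April leaves 71.
May has 31 days (40 left).
June has 30 days (10 left).
10 days into July → 2050-07-10.

2050-07-10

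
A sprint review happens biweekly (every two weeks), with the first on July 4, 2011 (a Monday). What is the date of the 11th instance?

November 21, 2011

The 11th occurrence is 10 intervals after the first: 10 × 14 = 140 days after July 4, 2011.
July has 31 days — 27 days to the end of July leaves 113.
August has 31 days (82 left).
September has 30 days (52 left).
October has 31 days (21 left).
21 days into November → November 21, 2011.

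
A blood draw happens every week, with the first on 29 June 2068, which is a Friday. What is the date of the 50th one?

The 50th occurrence is 49 intervals after the first: 49 × 7 = 343 days after 29 June 2068.
June has 30 days — 1 day to the end of June leaves 342.
July has 31 days (311 left).
August has 31 days (280 left).
September has 30 days (250 left).
October has 31 days (219 left).
November has 30 days (189 left).
December has 31 days (158 left).
January has 31 days (127 left).
February has 28 days (99 left).
March has 31 days (68 left).
April has 30 days (38 left).
May has 31 days (7 left).
7 days into June → 7 June 2069.

7 June 2069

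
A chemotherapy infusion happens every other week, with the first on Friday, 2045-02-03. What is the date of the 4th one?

The 4th occurrence is 3 intervals after the first: 3 × 14 = 42 days after 2045-02-03.
February has 28 days — 25 days to the end of February leaves 17.
17 days into March → 2045-03-17.

2045-03-17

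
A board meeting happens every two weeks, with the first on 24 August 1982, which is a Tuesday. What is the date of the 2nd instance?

7 September 1982

The 2nd occurrence is 1 interval after the first: 1 × 14 = 14 days after 24 August 1982.
August has 31 days — 7 days to the end of August leaves 7.
7 days into September → 7 September 1982.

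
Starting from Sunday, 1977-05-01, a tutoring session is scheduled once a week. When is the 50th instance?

1978-04-09

The 50th occurrence is 49 intervals after the first: 49 × 7 = 343 days after 1977-05-01.
May has 31 days — 30 days to the end of May leaves 313.
June has 30 days (283 left).
July has 31 days (252 left).
August has 31 days (221 left).
September has 30 days (191 left).
October has 31 days (160 left).
November has 30 days (130 left).
December has 31 days (99 left).
January has 31 days (68 left).
February has 28 days (40 left).
March has 31 days (9 left).
9 days into April → 1978-04-09.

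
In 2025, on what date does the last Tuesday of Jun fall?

Jun 2025 begins on a Sunday, so the first Tuesday is Jun 3 (2 days later).
Jun 2025 has 30 days. Adding weeks: 3, 10, 17, 24 — the last one ≤ 30 is the 24th.

Jun 24, 2025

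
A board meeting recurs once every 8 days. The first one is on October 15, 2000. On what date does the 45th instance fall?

October 2, 2001

The 45th occurrence is 44 intervals after the first: 44 × 8 = 352 days after October 15, 2000.
October has 31 days — 16 days to the end of October leaves 336.
November has 30 days (306 left).
December has 31 days (275 left).
January has 31 days (244 left).
February has 28 days (216 left).
March has 31 days (185 left).
April has 30 days (155 left).
May has 31 days (124 left).
June has 30 days (94 left).
July has 31 days (63 left).
August has 31 days (32 left).
September has 30 days (2 left).
2 days into October → October 2, 2001.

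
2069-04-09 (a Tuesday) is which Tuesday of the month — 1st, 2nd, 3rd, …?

Day 9 falls in week ⌈9/7⌉ of the month.
Days 1–7 hold the 1st Tuesday, 8–14 the 2nd, 15–21 the 3rd, 22–28 the 4th, 29–31 the 5th.
9 is in the range for the 2nd.

2nd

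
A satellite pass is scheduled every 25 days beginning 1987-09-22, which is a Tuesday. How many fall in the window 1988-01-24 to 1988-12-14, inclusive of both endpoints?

13

Occurrences land 25·i days after 1987-09-22 for i = 0, 1, 2, …
1988-01-24 is 124 days after the start; 124 ÷ 25 = 4 remainder 24; since the remainder is 24, round up to i = 5. First occurrence in the window: #6 on 1988-01-25 (5×25 = 125 days in).
1988-12-14 is 449 days after the start; 449 ÷ 25 = 17 remainder 24. Last occurrence in the window: #18 on 1988-11-20.
Occurrences #6 through #18: 13 in total.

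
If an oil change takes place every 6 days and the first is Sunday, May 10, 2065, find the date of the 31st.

The 31st occurrence is 30 intervals after the first: 30 × 6 = 180 days after May 10, 2065.
May has 31 days — 21 days to the end of May leaves 159.
June has 30 days (129 left).
July has 31 days (98 left).
August has 31 days (67 left).
September has 30 days (37 left).
October has 31 days (6 left).
6 days into November → November 6, 2065.

November 6, 2065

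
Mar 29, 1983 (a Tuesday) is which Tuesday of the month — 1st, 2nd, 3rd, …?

5th

Day 29 falls in week ⌈29/7⌉ of the month.
Days 1–7 hold the 1st Tuesday, 8–14 the 2nd, 15–21 the 3rd, 22–28 the 4th, 29–31 the 5th.
29 is in the range for the 5th.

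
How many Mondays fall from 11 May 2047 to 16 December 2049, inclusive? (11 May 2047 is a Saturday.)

11 May 2047 is a Saturday; the first Monday on or after it is 13 May 2047 (2 days later).
From 13 May 2047 to 16 December 2049: 232 + 366 + 350 = 948 days (rest of 2047, 2048, to 16 December 2049 in 2049).
948 ÷ 7 = 135 full weeks with remainder 3, so 135 more Mondays after the first → 136.

136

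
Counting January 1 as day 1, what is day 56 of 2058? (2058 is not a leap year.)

January has 31 days (56 − 31 = 25 remain).
25 into February → February 25.

25 February 2058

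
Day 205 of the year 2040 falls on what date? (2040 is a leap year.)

January has 31 days (205 − 31 = 174 remain).
February has 29 days (174 − 29 = 145 remain).
March has 31 days (145 − 31 = 114 remain).
April has 30 days (114 − 30 = 84 remain).
May has 31 days (84 − 31 = 53 remain).
June has 30 days (53 − 30 = 23 remain).
23 into July → July 23.

2040-07-23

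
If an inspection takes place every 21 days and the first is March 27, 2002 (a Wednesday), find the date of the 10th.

The 10th occurrence is 9 intervals after the first: 9 × 21 = 189 days after March 27, 2002.
March has 31 days — 4 days to the end of March leaves 185.
April has 30 days (155 left).
May has 31 days (124 left).
June has 30 days (94 left).
July has 31 days (63 left).
August has 31 days (32 left).
September has 30 days (2 left).
2 days into October → October 2, 2002.

October 2, 2002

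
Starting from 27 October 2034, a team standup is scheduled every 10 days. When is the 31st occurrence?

The 31st occurrence is 30 intervals after the first: 30 × 10 = 300 days after 27 October 2034.
October has 31 days — 4 days to the end of October leaves 296.
November has 30 days (266 left).
December has 31 days (235 left).
January has 31 days (204 left).
February has 28 days (176 left).
March has 31 days (145 left).
April has 30 days (115 left).
May has 31 days (84 left).
June has 30 days (54 left).
July has 31 days (23 left).
23 days into August → 23 August 2035.

23 August 2035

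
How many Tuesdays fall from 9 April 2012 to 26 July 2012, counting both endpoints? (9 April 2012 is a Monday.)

16

9 April 2012 is a Monday; the first Tuesday on or after it is 10 April 2012 (1 day later).
From 10 April 2012 to 26 July 2012: 20 + 31 + 30 + 26 = 107 days (rest of April, May, June, July).
107 ÷ 7 = 15 full weeks with remainder 2, so 15 more Tuesdays after the first → 16.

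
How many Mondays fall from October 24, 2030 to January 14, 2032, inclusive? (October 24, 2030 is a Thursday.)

64

October 24, 2030 is a Thursday; the first Monday on or after it is October 28, 2030 (4 days later).
From October 28, 2030 to January 14, 2032: 64 + 365 + 14 = 443 days (rest of 2030, 2031, to January 14, 2032 in 2032).
443 ÷ 7 = 63 full weeks with remainder 2, so 63 more Mondays after the first → 64.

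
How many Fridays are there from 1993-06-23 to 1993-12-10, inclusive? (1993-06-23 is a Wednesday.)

25

1993-06-23 is a Wednesday; the first Friday on or after it is 1993-06-25 (2 days later).
From 1993-06-25 to 1993-12-10: 5 + 31 + 31 + 30 + 31 + 30 + 10 = 168 days (rest of June, July, August, September, October, November, December).
168 ÷ 7 = 24 full weeks with remainder 0, so 24 more Fridays after the first → 25.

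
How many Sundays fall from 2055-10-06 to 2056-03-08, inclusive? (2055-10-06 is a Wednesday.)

22

2055-10-06 is a Wednesday; the first Sunday on or after it is 2055-10-10 (4 days later).
From 2055-10-10 to 2056-03-08: 21 + 30 + 31 + 31 + 29 + 8 = 150 days (rest of October, November, December, January, February, March).
150 ÷ 7 = 21 full weeks with remainder 3, so 21 more Sundays after the first → 22.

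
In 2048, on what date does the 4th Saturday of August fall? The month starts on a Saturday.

August 2048 begins on a Saturday, so the first Saturday is August 1.
The 4th Saturday is 3 weeks later: 1 + 21 = 22.

22 August 2048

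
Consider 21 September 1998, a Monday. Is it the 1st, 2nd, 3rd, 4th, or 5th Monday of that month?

Day 21 falls in week ⌈21/7⌉ of the month.
Days 1–7 hold the 1st Monday, 8–14 the 2nd, 15–21 the 3rd, 22–28 the 4th, 29–31 the 5th.
21 is in the range for the 3rd.

3rd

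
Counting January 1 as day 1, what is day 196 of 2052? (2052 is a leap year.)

January has 31 days (196 − 31 = 165 remain).
February has 29 days (165 − 29 = 136 remain).
March has 31 days (136 − 31 = 105 remain).
April has 30 days (105 − 30 = 75 remain).
May has 31 days (75 − 31 = 44 remain).
June has 30 days (44 − 30 = 14 remain).
14 into July → July 14.

2052-07-14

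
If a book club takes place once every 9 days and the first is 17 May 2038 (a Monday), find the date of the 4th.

13 June 2038

The 4th occurrence is 3 intervals after the first: 3 × 9 = 27 days after 17 May 2038.
May has 31 days — 14 days to the end of May leaves 13.
13 days into June → 13 June 2038.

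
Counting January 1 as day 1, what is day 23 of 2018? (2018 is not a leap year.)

23 into January → January 23.

23 January 2018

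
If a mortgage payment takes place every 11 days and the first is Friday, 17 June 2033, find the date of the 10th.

24 September 2033

The 10th occurrence is 9 intervals after the first: 9 × 11 = 99 days after 17 June 2033.
June has 30 days — 13 days to the end of June leaves 86.
July has 31 days (55 left).
August has 31 days (24 left).
24 days into September → 24 September 2033.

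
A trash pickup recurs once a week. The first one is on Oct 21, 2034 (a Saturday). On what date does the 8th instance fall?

Dec 9, 2034

The 8th occurrence is 7 intervals after the first: 7 × 7 = 49 days after Oct 21, 2034.
Oct has 31 days — 10 days to the end of Oct leaves 39.
Nov has 30 days (9 left).
9 days into Dec → Dec 9, 2034.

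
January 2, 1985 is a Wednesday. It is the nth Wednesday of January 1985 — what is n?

Day 2 falls in week ⌈2/7⌉ of the month.
Days 1–7 hold the 1st Wednesday, 8–14 the 2nd, 15–21 the 3rd, 22–28 the 4th, 29–31 the 5th.
2 is in the range for the 1st.

1st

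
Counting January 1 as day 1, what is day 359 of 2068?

Dec 24, 2068

Jan has 31 days (359 − 31 = 328 remain).
Feb has 29 days (328 − 29 = 299 remain).
Mar has 31 days (299 − 31 = 268 remain).
Apr has 30 days (268 − 30 = 238 remain).
May has 31 days (238 − 31 = 207 remain).
Jun has 30 days (207 − 30 = 177 remain).
Jul has 31 days (177 − 31 = 146 remain).
Aug has 31 days (146 − 31 = 115 remain).
Sep has 30 days (115 − 30 = 85 remain).
Oct has 31 days (85 − 31 = 54 remain).
Nov has 30 days (54 − 30 = 24 remain).
24 into Dec → Dec 24.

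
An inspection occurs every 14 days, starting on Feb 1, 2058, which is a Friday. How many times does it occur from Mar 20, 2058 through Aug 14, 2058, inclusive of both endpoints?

10

Occurrences land 14·i days after Feb 1, 2058 for i = 0, 1, 2, …
Mar 20, 2058 is 47 days after the start; 47 ÷ 14 = 3 remainder 5; since the remainder is 5, round up to i = 4. First occurrence in the window: #5 on Mar 29, 2058 (4×14 = 56 days in).
Aug 14, 2058 is 194 days after the start; 194 ÷ 14 = 13 remainder 12. Last occurrence in the window: #14 on Aug 2, 2058.
Occurrences #5 through #14: 10 in total.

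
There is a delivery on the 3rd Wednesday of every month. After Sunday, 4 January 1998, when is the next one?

21 January 1998

January 1998 starts on a Thursday; its first Wednesday is the 7th, so the 3rd Wednesday is the 21st — 21 January 1998.
21 January 1998 is after 4 January 1998, so that is the next one.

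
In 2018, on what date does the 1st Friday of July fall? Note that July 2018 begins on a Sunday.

6 July 2018

July 2018 begins on a Sunday, so the first Friday is July 6 (5 days later).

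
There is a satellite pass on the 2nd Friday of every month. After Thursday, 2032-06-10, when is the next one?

2032-06-11

June 2032 starts on a Tuesday; its first Friday is the 4th, so the 2nd Friday is the 11th — 2032-06-11.
2032-06-11 is after 2032-06-10, so that is the next one.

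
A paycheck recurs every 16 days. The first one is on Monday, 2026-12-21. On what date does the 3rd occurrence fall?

2027-01-22

The 3rd occurrence is 2 intervals after the first: 2 × 16 = 32 days after 2026-12-21.
December has 31 days — 10 days to the end of December leaves 22.
22 days into January → 2027-01-22.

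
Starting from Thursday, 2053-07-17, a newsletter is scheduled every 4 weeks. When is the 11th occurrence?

The 11th occurrence is 10 intervals after the first: 10 × 28 = 280 days after 2053-07-17.
July has 31 days — 14 days to the end of July leaves 266.
August has 31 days (235 left).
September has 30 days (205 left).
October has 31 days (174 left).
November has 30 days (144 left).
December has 31 days (113 left).
January has 31 days (82 left).
February has 28 days (54 left).
March has 31 days (23 left).
23 days into April → 2054-04-23.

2054-04-23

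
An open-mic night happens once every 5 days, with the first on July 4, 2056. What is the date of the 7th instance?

August 3, 2056

The 7th occurrence is 6 intervals after the first: 6 × 5 = 30 days after July 4, 2056.
July has 31 days — 27 days to the end of July leaves 3.
3 days into August → August 3, 2056.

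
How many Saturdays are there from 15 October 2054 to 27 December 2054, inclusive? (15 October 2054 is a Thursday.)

15 October 2054 is a Thursday; the first Saturday on or after it is 17 October 2054 (2 days later).
From 17 October 2054 to 27 December 2054: 14 + 30 + 27 = 71 days (rest of October, November, December).
71 ÷ 7 = 10 full weeks with remainder 1, so 10 more Saturdays after the first → 11.

11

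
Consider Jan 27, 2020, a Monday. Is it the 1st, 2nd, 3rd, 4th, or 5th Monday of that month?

4th

Day 27 falls in week ⌈27/7⌉ of the month.
Days 1–7 hold the 1st Monday, 8–14 the 2nd, 15–21 the 3rd, 22–28 the 4th, 29–31 the 5th.
27 is in the range for the 4th.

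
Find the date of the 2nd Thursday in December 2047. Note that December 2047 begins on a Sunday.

December 2047 begins on a Sunday, so the first Thursday is December 5 (4 days later).
The 2nd Thursday is 1 weeks later: 5 + 7 = 12.

December 12, 2047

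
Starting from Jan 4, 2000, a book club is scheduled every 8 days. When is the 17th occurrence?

May 11, 2000

The 17th occurrence is 16 intervals after the first: 16 × 8 = 128 days after Jan 4, 2000.
Jan has 31 days — 27 days to the end of Jan leaves 101.
Feb has 29 days (72 left).
Mar has 31 days (41 left).
Apr has 30 days (11 left).
11 days into May → May 11, 2000.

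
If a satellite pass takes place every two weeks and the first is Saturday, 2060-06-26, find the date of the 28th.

The 28th occurrence is 27 intervals after the first: 27 × 14 = 378 days after 2060-06-26.
June has 30 days — 4 days to the end of June leaves 374.
July has 31 days (343 left).
August has 31 days (312 left).
September has 30 days (282 left).
October has 31 days (251 left).
November has 30 days (221 left).
December has 31 days (190 left).
January has 31 days (159 left).
February has 28 days (131 left).
March has 31 days (100 left).
April has 30 days (70 left).
May has 31 days (39 left).
June has 30 days (9 left).
9 days into July → 2061-07-09.

2061-07-09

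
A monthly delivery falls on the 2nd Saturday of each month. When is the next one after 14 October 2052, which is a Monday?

October 2052 starts on a Tuesday; its first Saturday is the 5th, so the 2nd Saturday is the 12th — 12 October 2052.
That is not after 14 October 2052, so look at November 2052.
November 2052 starts on a Friday; its first Saturday is the 2nd, so the 2nd Saturday is the 9th — 9 November 2052.

9 November 2052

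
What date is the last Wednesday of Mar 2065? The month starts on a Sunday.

Mar 25, 2065

Mar 2065 begins on a Sunday, so the first Wednesday is Mar 4 (3 days later).
Mar 2065 has 31 days. Adding weeks: 4, 11, 18, 25 — the last one ≤ 31 is the 25th.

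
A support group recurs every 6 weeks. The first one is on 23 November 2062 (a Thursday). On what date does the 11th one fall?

17 January 2064

The 11th occurrence is 10 intervals after the first: 10 × 42 = 420 days after 23 November 2062.
November has 30 days — 7 days to the end of November leaves 413.
From end of November to end of 2062 is 31 days (382 left).
2063 has 365 days (17 left).
17 days into January → 17 January 2064.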